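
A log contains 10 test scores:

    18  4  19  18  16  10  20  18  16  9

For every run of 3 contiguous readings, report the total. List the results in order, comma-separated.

41, 41, 53, 44, 46, 48, 54, 43

18 4 19 → sum 41
4 19 18 → sum 41
19 18 16 → sum 53
18 16 10 → sum 44
16 10 20 → sum 46
10 20 18 → sum 48
20 18 16 → sum 54
18 16 9 → sum 43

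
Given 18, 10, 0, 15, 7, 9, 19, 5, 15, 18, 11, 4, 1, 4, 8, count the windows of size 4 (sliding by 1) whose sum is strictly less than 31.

(18, 10, 0, 15) → sum 43
(10, 0, 15, 7) → sum 32
(0, 15, 7, 9) → sum 31
(15, 7, 9, 19) → sum 50
(7, 9, 19, 5) → sum 40
(9, 19, 5, 15) → sum 48
(19, 5, 15, 18) → sum 57
(5, 15, 18, 11) → sum 49
(15, 18, 11, 4) → sum 48
(18, 11, 4, 1) → sum 34
(11, 4, 1, 4) → sum 20  < 31 ✓
(4, 1, 4, 8) → sum 17  < 31 ✓
2 windows satisfy the condition.

2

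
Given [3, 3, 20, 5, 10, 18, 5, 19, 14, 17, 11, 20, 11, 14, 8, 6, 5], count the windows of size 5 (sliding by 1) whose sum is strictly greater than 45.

11

3 3 20 5 10 → sum 41
3 20 5 10 18 → sum 56  > 45 ✓
20 5 10 18 5 → sum 58  > 45 ✓
5 10 18 5 19 → sum 57  > 45 ✓
10 18 5 19 14 → sum 66  > 45 ✓
18 5 19 14 17 → sum 73  > 45 ✓
5 19 14 17 11 → sum 66  > 45 ✓
19 14 17 11 20 → sum 81  > 45 ✓
14 17 11 20 11 → sum 73  > 45 ✓
17 11 20 11 14 → sum 73  > 45 ✓
11 20 11 14 8 → sum 64  > 45 ✓
20 11 14 8 6 → sum 59  > 45 ✓
11 14 8 6 5 → sum 44
11 windows satisfy the condition.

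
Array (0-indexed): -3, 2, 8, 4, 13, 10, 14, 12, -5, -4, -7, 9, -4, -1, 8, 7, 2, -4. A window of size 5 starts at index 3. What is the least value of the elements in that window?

4

Elements at indices 3..7: 4, 13, 10, 14, 12
min(4, 13, 10, 14, 12) = 4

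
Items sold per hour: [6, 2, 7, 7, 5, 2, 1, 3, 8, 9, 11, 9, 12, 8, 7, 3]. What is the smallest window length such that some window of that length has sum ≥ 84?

add 6: running sum 6 < 84
add 2: running sum 8 < 84
add 7: running sum 15 < 84
add 7: running sum 22 < 84
add 5: running sum 27 < 84
add 2: running sum 29 < 84
add 1: running sum 30 < 84
add 3: running sum 33 < 84
add 8: running sum 41 < 84
add 9: running sum 50 < 84
add 11: running sum 61 < 84
add 9: running sum 70 < 84
add 12: running sum 82 < 84
add 8: shortest ending here [2, 7, 7, 5, 2, 1, 3, 8, 9, 11, 9, 12, 8] sum 84, len 13
add 7: shortest ending here [7, 7, 5, 2, 1, 3, 8, 9, 11, 9, 12, 8, 7] sum 89, len 13
add 3: shortest ending here [7, 5, 2, 1, 3, 8, 9, 11, 9, 12, 8, 7, 3] sum 85, len 13
Shortest qualifying length: 13.

13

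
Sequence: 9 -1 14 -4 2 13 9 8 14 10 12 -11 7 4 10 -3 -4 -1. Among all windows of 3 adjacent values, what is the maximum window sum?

[9, -1, 14] → sum 22
[-1, 14, -4] → sum 9
[14, -4, 2] → sum 12
[-4, 2, 13] → sum 11
[2, 13, 9] → sum 24
[13, 9, 8] → sum 30
[9, 8, 14] → sum 31
[8, 14, 10] → sum 32
[14, 10, 12] → sum 36
[10, 12, -11] → sum 11
[12, -11, 7] → sum 8
[-11, 7, 4] → sum 0
[7, 4, 10] → sum 21
[4, 10, -3] → sum 11
[10, -3, -4] → sum 3
[-3, -4, -1] → sum -8
Maximum of these is 36.

36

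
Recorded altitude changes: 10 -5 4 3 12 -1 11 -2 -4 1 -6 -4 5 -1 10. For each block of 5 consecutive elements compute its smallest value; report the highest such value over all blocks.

Window mins for each of the 11 positions:
[10, -5, 4, 3, 12] → min -5
[-5, 4, 3, 12, -1] → min -5
[4, 3, 12, -1, 11] → min -1
[3, 12, -1, 11, -2] → min -2
[12, -1, 11, -2, -4] → min -4
[-1, 11, -2, -4, 1] → min -4
[11, -2, -4, 1, -6] → min -6
[-2, -4, 1, -6, -4] → min -6
[-4, 1, -6, -4, 5] → min -6
[1, -6, -4, 5, -1] → min -6
[-6, -4, 5, -1, 10] → min -6
Highest of these is -1.

-1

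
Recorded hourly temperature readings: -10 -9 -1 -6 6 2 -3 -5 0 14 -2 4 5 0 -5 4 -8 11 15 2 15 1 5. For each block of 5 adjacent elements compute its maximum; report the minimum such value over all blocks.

5

-10 -9 -1 -6 6 → max 6
-9 -1 -6 6 2 → max 6
-1 -6 6 2 -3 → max 6
-6 6 2 -3 -5 → max 6
6 2 -3 -5 0 → max 6
2 -3 -5 0 14 → max 14
-3 -5 0 14 -2 → max 14
-5 0 14 -2 4 → max 14
0 14 -2 4 5 → max 14
14 -2 4 5 0 → max 14
-2 4 5 0 -5 → max 5
4 5 0 -5 4 → max 5
5 0 -5 4 -8 → max 5
0 -5 4 -8 11 → max 11
-5 4 -8 11 15 → max 15
4 -8 11 15 2 → max 15
-8 11 15 2 15 → max 15
11 15 2 15 1 → max 15
15 2 15 1 5 → max 15
Minimum of these is 5.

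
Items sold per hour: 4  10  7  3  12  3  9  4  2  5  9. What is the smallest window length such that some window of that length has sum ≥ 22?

add 4: running sum 4 < 22
add 10: running sum 14 < 22
add 7: running sum 21 < 22
add 3: shortest ending here [4, 10, 7, 3] sum 24, len 4
add 12: shortest ending here [7, 3, 12] sum 22, len 3
add 3: shortest ending here [7, 3, 12, 3] sum 25, len 4
add 9: shortest ending here [12, 3, 9] sum 24, len 3
add 4: shortest ending here [12, 3, 9, 4] sum 28, len 4
add 2: shortest ending here [12, 3, 9, 4, 2] sum 30, len 5
add 5: shortest ending here [3, 9, 4, 2, 5] sum 23, len 5
add 9: shortest ending here [9, 4, 2, 5, 9] sum 29, len 5
Shortest qualifying length: 3.

3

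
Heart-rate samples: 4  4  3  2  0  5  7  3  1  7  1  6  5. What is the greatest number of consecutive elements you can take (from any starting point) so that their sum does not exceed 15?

→ 4: sum 4, len 1
→ 4: sum 8, len 2
→ 3: sum 11, len 3
→ 2: sum 13, len 4
→ 0: sum 13, len 5
→ 5 (dropped 4): sum 14, len 5
→ 7 (dropped 4, 3): sum 14, len 4
→ 3 (dropped 2): sum 15, len 4
→ 1 (dropped 0, 5): sum 11, len 3
→ 7 (dropped 7): sum 11, len 3
→ 1: sum 12, len 4
→ 6 (dropped 3): sum 15, len 4
→ 5 (dropped 1, 7): sum 12, len 3
Longest length seen: 5.

5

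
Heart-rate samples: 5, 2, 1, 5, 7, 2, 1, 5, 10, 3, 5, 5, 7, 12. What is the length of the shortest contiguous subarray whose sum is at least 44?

7

Extend right; whenever the sum reaches 44, record the length and shrink from the left:
add 5: running sum 5 < 44
add 2: running sum 7 < 44
add 1: running sum 8 < 44
add 5: running sum 13 < 44
add 7: running sum 20 < 44
add 2: running sum 22 < 44
add 1: running sum 23 < 44
add 5: running sum 28 < 44
add 10: running sum 38 < 44
add 3: running sum 41 < 44
end 10: [5, 2, 1, 5, 7, 2, 1, 5, 10, 3, 5] sum 46, len 11
end 11: [1, 5, 7, 2, 1, 5, 10, 3, 5, 5] sum 44, len 10
end 12: [7, 2, 1, 5, 10, 3, 5, 5, 7] sum 45, len 9
end 13: [5, 10, 3, 5, 5, 7, 12] sum 47, len 7
Shortest qualifying length: 7.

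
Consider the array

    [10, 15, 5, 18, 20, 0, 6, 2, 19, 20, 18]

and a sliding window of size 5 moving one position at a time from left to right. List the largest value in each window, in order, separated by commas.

[10, 15, 5, 18, 20] → max 20
[15, 5, 18, 20, 0] → max 20
[5, 18, 20, 0, 6] → max 20
[18, 20, 0, 6, 2] → max 20
[20, 0, 6, 2, 19] → max 20
[0, 6, 2, 19, 20] → max 20
[6, 2, 19, 20, 18] → max 20

20, 20, 20, 20, 20, 20, 20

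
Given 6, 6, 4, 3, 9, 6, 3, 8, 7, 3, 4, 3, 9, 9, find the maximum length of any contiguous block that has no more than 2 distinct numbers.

add 6: window [6] (1 distinct), len 1
add 6: window [6, 6] (1 distinct), len 2
add 4: window [6, 6, 4] (2 distinct), len 3
add 3: window [4, 3] (2 distinct), len 2
add 9: window [3, 9] (2 distinct), len 2
add 6: window [9, 6] (2 distinct), len 2
add 3: window [6, 3] (2 distinct), len 2
add 8: window [3, 8] (2 distinct), len 2
add 7: window [8, 7] (2 distinct), len 2
add 3: window [7, 3] (2 distinct), len 2
add 4: window [3, 4] (2 distinct), len 2
add 3: window [3, 4, 3] (2 distinct), len 3
add 9: window [3, 9] (2 distinct), len 2
add 9: window [3, 9, 9] (2 distinct), len 3
Longest length with ≤2 distinct: 3.

3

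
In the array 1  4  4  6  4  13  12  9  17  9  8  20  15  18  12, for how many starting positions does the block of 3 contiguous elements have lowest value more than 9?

[1, 4, 4] → min 1
[4, 4, 6] → min 4
[4, 6, 4] → min 4
[6, 4, 13] → min 4
[4, 13, 12] → min 4
[13, 12, 9] → min 9
[12, 9, 17] → min 9
[9, 17, 9] → min 9
[17, 9, 8] → min 8
[9, 8, 20] → min 8
[8, 20, 15] → min 8
[20, 15, 18] → min 15  > 9 ✓
[15, 18, 12] → min 12  > 9 ✓
2 windows satisfy the condition.

2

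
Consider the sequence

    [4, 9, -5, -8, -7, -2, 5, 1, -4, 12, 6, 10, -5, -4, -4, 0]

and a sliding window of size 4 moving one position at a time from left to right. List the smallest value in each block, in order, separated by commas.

-8, -8, -8, -8, -7, -4, -4, -4, -4, -5, -5, -5, -5

4 9 -5 -8 → min -8
9 -5 -8 -7 → min -8
-5 -8 -7 -2 → min -8
-8 -7 -2 5 → min -8
-7 -2 5 1 → min -7
-2 5 1 -4 → min -4
5 1 -4 12 → min -4
1 -4 12 6 → min -4
-4 12 6 10 → min -4
12 6 10 -5 → min -5
6 10 -5 -4 → min -5
10 -5 -4 -4 → min -5
-5 -4 -4 0 → min -5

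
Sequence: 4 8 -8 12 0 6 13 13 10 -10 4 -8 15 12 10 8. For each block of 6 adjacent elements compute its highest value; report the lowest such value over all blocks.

[4, 8, -8, 12, 0, 6] → max 12
[8, -8, 12, 0, 6, 13] → max 13
[-8, 12, 0, 6, 13, 13] → max 13
[12, 0, 6, 13, 13, 10] → max 13
[0, 6, 13, 13, 10, -10] → max 13
[6, 13, 13, 10, -10, 4] → max 13
[13, 13, 10, -10, 4, -8] → max 13
[13, 10, -10, 4, -8, 15] → max 15
[10, -10, 4, -8, 15, 12] → max 15
[-10, 4, -8, 15, 12, 10] → max 15
[4, -8, 15, 12, 10, 8] → max 15
Lowest of these is 12.

12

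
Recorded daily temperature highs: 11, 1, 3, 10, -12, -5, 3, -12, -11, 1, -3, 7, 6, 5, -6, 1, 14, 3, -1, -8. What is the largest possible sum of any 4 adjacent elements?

25

Window sums for each of the 17 positions:
[11, 1, 3, 10] → sum 25
[1, 3, 10, -12] → sum 2
[3, 10, -12, -5] → sum -4
[10, -12, -5, 3] → sum -4
[-12, -5, 3, -12] → sum -26
[-5, 3, -12, -11] → sum -25
[3, -12, -11, 1] → sum -19
[-12, -11, 1, -3] → sum -25
[-11, 1, -3, 7] → sum -6
[1, -3, 7, 6] → sum 11
[-3, 7, 6, 5] → sum 15
[7, 6, 5, -6] → sum 12
[6, 5, -6, 1] → sum 6
[5, -6, 1, 14] → sum 14
[-6, 1, 14, 3] → sum 12
[1, 14, 3, -1] → sum 17
[14, 3, -1, -8] → sum 8
Largest of these is 25.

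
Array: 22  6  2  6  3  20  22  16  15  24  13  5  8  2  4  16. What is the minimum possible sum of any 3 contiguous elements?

[22, 6, 2] → sum 30
[6, 2, 6] → sum 14
[2, 6, 3] → sum 11
[6, 3, 20] → sum 29
[3, 20, 22] → sum 45
[20, 22, 16] → sum 58
[22, 16, 15] → sum 53
[16, 15, 24] → sum 55
[15, 24, 13] → sum 52
[24, 13, 5] → sum 42
[13, 5, 8] → sum 26
[5, 8, 2] → sum 15
[8, 2, 4] → sum 14
[2, 4, 16] → sum 22
Minimum of these is 11.

11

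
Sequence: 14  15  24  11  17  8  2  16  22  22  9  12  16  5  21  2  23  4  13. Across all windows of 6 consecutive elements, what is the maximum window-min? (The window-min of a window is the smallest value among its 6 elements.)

9

[14, 15, 24, 11, 17, 8] → min 8
[15, 24, 11, 17, 8, 2] → min 2
[24, 11, 17, 8, 2, 16] → min 2
[11, 17, 8, 2, 16, 22] → min 2
[17, 8, 2, 16, 22, 22] → min 2
[8, 2, 16, 22, 22, 9] → min 2
[2, 16, 22, 22, 9, 12] → min 2
[16, 22, 22, 9, 12, 16] → min 9
[22, 22, 9, 12, 16, 5] → min 5
[22, 9, 12, 16, 5, 21] → min 5
[9, 12, 16, 5, 21, 2] → min 2
[12, 16, 5, 21, 2, 23] → min 2
[16, 5, 21, 2, 23, 4] → min 2
[5, 21, 2, 23, 4, 13] → min 2
Maximum of these is 9.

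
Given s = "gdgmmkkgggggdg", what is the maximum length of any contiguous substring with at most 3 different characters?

[g] 1 distinct, len 1
[g, d] 2 distinct, len 2
[g, d, g] 2 distinct, len 3
[g, d, g, m] 3 distinct, len 4
[g, d, g, m, m] 3 distinct, len 5
[g, m, m, k] 3 distinct, len 4
[g, m, m, k, k] 3 distinct, len 5
[g, m, m, k, k, g] 3 distinct, len 6
[g, m, m, k, k, g, g] 3 distinct, len 7
[g, m, m, k, k, g, g, g] 3 distinct, len 8
[g, m, m, k, k, g, g, g, g] 3 distinct, len 9
[g, m, m, k, k, g, g, g, g, g] 3 distinct, len 10
[k, k, g, g, g, g, g, d] 3 distinct, len 8
[k, k, g, g, g, g, g, d, g] 3 distinct, len 9
Longest length with ≤3 distinct: 10.

10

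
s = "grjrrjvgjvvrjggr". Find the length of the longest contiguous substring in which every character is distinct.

add g: [g] len 1
add r: [g, r] len 2
add j: [g, r, j] len 3
add r (repeat r, move left end past it): [j, r] len 2
add r (repeat r, move left end past it): [r] len 1
add j: [r, j] len 2
add v: [r, j, v] len 3
add g: [r, j, v, g] len 4
add j (repeat j, move left end past it): [v, g, j] len 3
add v (repeat v, move left end past it): [g, j, v] len 3
add v (repeat v, move left end past it): [v] len 1
add r: [v, r] len 2
add j: [v, r, j] len 3
add g: [v, r, j, g] len 4
add g (repeat g, move left end past it): [g] len 1
add r: [g, r] len 2
Longest all-distinct length: 4.

4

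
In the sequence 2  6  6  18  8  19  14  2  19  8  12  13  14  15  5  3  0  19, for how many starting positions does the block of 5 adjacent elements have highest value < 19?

5

[2, 6, 6, 18, 8] → max 18  < 19 ✓
[6, 6, 18, 8, 19] → max 19
[6, 18, 8, 19, 14] → max 19
[18, 8, 19, 14, 2] → max 19
[8, 19, 14, 2, 19] → max 19
[19, 14, 2, 19, 8] → max 19
[14, 2, 19, 8, 12] → max 19
[2, 19, 8, 12, 13] → max 19
[19, 8, 12, 13, 14] → max 19
[8, 12, 13, 14, 15] → max 15  < 19 ✓
[12, 13, 14, 15, 5] → max 15  < 19 ✓
[13, 14, 15, 5, 3] → max 15  < 19 ✓
[14, 15, 5, 3, 0] → max 15  < 19 ✓
[15, 5, 3, 0, 19] → max 19
5 windows satisfy the condition.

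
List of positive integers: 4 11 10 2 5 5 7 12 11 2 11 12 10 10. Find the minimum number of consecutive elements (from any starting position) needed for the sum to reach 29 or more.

3

add 4: running sum 4 < 29
add 11: running sum 15 < 29
add 10: running sum 25 < 29
add 2: running sum 27 < 29
add 5: shortest ending here [4, 11, 10, 2, 5] sum 32, len 5
add 5: shortest ending here [11, 10, 2, 5, 5] sum 33, len 5
add 7: shortest ending here [10, 2, 5, 5, 7] sum 29, len 5
add 12: shortest ending here [5, 5, 7, 12] sum 29, len 4
add 11: shortest ending here [7, 12, 11] sum 30, len 3
add 2: shortest ending here [7, 12, 11, 2] sum 32, len 4
add 11: shortest ending here [12, 11, 2, 11] sum 36, len 4
add 12: shortest ending here [11, 2, 11, 12] sum 36, len 4
add 10: shortest ending here [11, 12, 10] sum 33, len 3
add 10: shortest ending here [12, 10, 10] sum 32, len 3
Shortest qualifying length: 3.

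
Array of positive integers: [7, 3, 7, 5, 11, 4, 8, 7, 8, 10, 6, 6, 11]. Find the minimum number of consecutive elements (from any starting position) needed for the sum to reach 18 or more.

Extend right; whenever the sum reaches 18, record the length and shrink from the left:
add 7: running sum 7 < 18
add 3: running sum 10 < 18
add 7: running sum 17 < 18
end 3: [7, 3, 7, 5] sum 22, len 4
end 4: [7, 5, 11] sum 23, len 3
end 5: [5, 11, 4] sum 20, len 3
end 6: [11, 4, 8] sum 23, len 3
end 7: [4, 8, 7] sum 19, len 3
end 8: [8, 7, 8] sum 23, len 3
end 9: [8, 10] sum 18, len 2
end 10: [8, 10, 6] sum 24, len 3
end 11: [10, 6, 6] sum 22, len 3
end 12: [6, 6, 11] sum 23, len 3
Shortest qualifying length: 2.

2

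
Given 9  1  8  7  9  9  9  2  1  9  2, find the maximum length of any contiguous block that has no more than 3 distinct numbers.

[9] 1 distinct, len 1
[9, 1] 2 distinct, len 2
[9, 1, 8] 3 distinct, len 3
[1, 8, 7] 3 distinct, len 3
[8, 7, 9] 3 distinct, len 3
[8, 7, 9, 9] 3 distinct, len 4
[8, 7, 9, 9, 9] 3 distinct, len 5
[7, 9, 9, 9, 2] 3 distinct, len 5
[9, 9, 9, 2, 1] 3 distinct, len 5
[9, 9, 9, 2, 1, 9] 3 distinct, len 6
[9, 9, 9, 2, 1, 9, 2] 3 distinct, len 7
Longest length with ≤3 distinct: 7.

7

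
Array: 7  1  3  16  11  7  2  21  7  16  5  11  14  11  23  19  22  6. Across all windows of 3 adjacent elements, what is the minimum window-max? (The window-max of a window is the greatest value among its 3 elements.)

7

Window maxs for each of the 16 positions:
7 1 3 → max 7
1 3 16 → max 16
3 16 11 → max 16
16 11 7 → max 16
11 7 2 → max 11
7 2 21 → max 21
2 21 7 → max 21
21 7 16 → max 21
7 16 5 → max 16
16 5 11 → max 16
5 11 14 → max 14
11 14 11 → max 14
14 11 23 → max 23
11 23 19 → max 23
23 19 22 → max 23
19 22 6 → max 22
Minimum of these is 7.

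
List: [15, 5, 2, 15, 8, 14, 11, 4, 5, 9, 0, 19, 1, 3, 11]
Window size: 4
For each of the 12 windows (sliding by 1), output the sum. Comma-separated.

15 5 2 15 → sum 37
5 2 15 8 → sum 30
2 15 8 14 → sum 39
15 8 14 11 → sum 48
8 14 11 4 → sum 37
14 11 4 5 → sum 34
11 4 5 9 → sum 29
4 5 9 0 → sum 18
5 9 0 19 → sum 33
9 0 19 1 → sum 29
0 19 1 3 → sum 23
19 1 3 11 → sum 34

37, 30, 39, 48, 37, 34, 29, 18, 33, 29, 23, 34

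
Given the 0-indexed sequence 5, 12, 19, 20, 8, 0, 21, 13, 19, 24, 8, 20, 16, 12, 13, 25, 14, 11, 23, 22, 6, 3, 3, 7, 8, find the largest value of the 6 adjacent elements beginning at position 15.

25

Elements at indices 15..20: 25, 14, 11, 23, 22, 6
max(25, 14, 11, 23, 22, 6) = 25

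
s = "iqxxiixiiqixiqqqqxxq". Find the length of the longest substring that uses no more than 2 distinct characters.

[i] 1 distinct, len 1
[i, q] 2 distinct, len 2
[q, x] 2 distinct, len 2
[q, x, x] 2 distinct, len 3
[x, x, i] 2 distinct, len 3
[x, x, i, i] 2 distinct, len 4
[x, x, i, i, x] 2 distinct, len 5
[x, x, i, i, x, i] 2 distinct, len 6
[x, x, i, i, x, i, i] 2 distinct, len 7
[i, i, q] 2 distinct, len 3
[i, i, q, i] 2 distinct, len 4
[i, x] 2 distinct, len 2
[i, x, i] 2 distinct, len 3
[i, q] 2 distinct, len 2
[i, q, q] 2 distinct, len 3
[i, q, q, q] 2 distinct, len 4
[i, q, q, q, q] 2 distinct, len 5
[q, q, q, q, x] 2 distinct, len 5
[q, q, q, q, x, x] 2 distinct, len 6
[q, q, q, q, x, x, q] 2 distinct, len 7
Longest length with ≤2 distinct: 7.

7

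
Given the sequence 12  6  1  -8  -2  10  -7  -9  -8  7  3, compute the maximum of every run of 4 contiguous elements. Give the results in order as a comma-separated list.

[12, 6, 1, -8] → max 12
[6, 1, -8, -2] → max 6
[1, -8, -2, 10] → max 10
[-8, -2, 10, -7] → max 10
[-2, 10, -7, -9] → max 10
[10, -7, -9, -8] → max 10
[-7, -9, -8, 7] → max 7
[-9, -8, 7, 3] → max 7

12, 6, 10, 10, 10, 10, 7, 7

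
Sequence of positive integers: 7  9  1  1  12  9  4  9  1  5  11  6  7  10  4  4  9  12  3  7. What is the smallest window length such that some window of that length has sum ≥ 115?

18

add 7: running sum 7 < 115
add 9: running sum 16 < 115
add 1: running sum 17 < 115
add 1: running sum 18 < 115
add 12: running sum 30 < 115
add 9: running sum 39 < 115
add 4: running sum 43 < 115
add 9: running sum 52 < 115
add 1: running sum 53 < 115
add 5: running sum 58 < 115
add 11: running sum 69 < 115
add 6: running sum 75 < 115
add 7: running sum 82 < 115
add 10: running sum 92 < 115
add 4: running sum 96 < 115
add 4: running sum 100 < 115
add 9: running sum 109 < 115
end 17: [7, 9, 1, 1, 12, 9, 4, 9, 1, 5, 11, 6, 7, 10, 4, 4, 9, 12] sum 121, len 18
end 18: [9, 1, 1, 12, 9, 4, 9, 1, 5, 11, 6, 7, 10, 4, 4, 9, 12, 3] sum 117, len 18
end 19: [1, 1, 12, 9, 4, 9, 1, 5, 11, 6, 7, 10, 4, 4, 9, 12, 3, 7] sum 115, len 18
Shortest qualifying length: 18.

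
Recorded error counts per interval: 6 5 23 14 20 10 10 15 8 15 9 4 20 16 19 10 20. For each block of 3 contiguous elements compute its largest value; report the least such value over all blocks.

15

[6, 5, 23] → max 23
[5, 23, 14] → max 23
[23, 14, 20] → max 23
[14, 20, 10] → max 20
[20, 10, 10] → max 20
[10, 10, 15] → max 15
[10, 15, 8] → max 15
[15, 8, 15] → max 15
[8, 15, 9] → max 15
[15, 9, 4] → max 15
[9, 4, 20] → max 20
[4, 20, 16] → max 20
[20, 16, 19] → max 20
[16, 19, 10] → max 19
[19, 10, 20] → max 20
Least of these is 15.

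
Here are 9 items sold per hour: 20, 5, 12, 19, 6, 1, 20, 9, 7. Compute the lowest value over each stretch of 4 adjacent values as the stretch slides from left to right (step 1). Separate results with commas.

20 5 12 19 → min 5
5 12 19 6 → min 5
12 19 6 1 → min 1
19 6 1 20 → min 1
6 1 20 9 → min 1
1 20 9 7 → min 1

5, 5, 1, 1, 1, 1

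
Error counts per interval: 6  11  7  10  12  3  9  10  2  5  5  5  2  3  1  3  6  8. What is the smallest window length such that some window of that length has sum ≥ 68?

add 6: running sum 6 < 68
add 11: running sum 17 < 68
add 7: running sum 24 < 68
add 10: running sum 34 < 68
add 12: running sum 46 < 68
add 3: running sum 49 < 68
add 9: running sum 58 < 68
end 7: [6, 11, 7, 10, 12, 3, 9, 10] sum 68, len 8
end 8: [6, 11, 7, 10, 12, 3, 9, 10, 2] sum 70, len 9
end 9: [11, 7, 10, 12, 3, 9, 10, 2, 5] sum 69, len 9
end 10: [11, 7, 10, 12, 3, 9, 10, 2, 5, 5] sum 74, len 10
end 11: [7, 10, 12, 3, 9, 10, 2, 5, 5, 5] sum 68, len 10
end 12: [7, 10, 12, 3, 9, 10, 2, 5, 5, 5, 2] sum 70, len 11
end 13: [7, 10, 12, 3, 9, 10, 2, 5, 5, 5, 2, 3] sum 73, len 12
end 14: [7, 10, 12, 3, 9, 10, 2, 5, 5, 5, 2, 3, 1] sum 74, len 13
end 15: [10, 12, 3, 9, 10, 2, 5, 5, 5, 2, 3, 1, 3] sum 70, len 13
end 16: [10, 12, 3, 9, 10, 2, 5, 5, 5, 2, 3, 1, 3, 6] sum 76, len 14
end 17: [12, 3, 9, 10, 2, 5, 5, 5, 2, 3, 1, 3, 6, 8] sum 74, len 14
Shortest qualifying length: 8.

8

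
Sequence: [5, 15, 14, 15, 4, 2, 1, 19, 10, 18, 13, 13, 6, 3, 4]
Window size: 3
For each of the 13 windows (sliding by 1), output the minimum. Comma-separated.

5, 14, 4, 2, 1, 1, 1, 10, 10, 13, 6, 3, 3

5 15 14 → min 5
15 14 15 → min 14
14 15 4 → min 4
15 4 2 → min 2
4 2 1 → min 1
2 1 19 → min 1
1 19 10 → min 1
19 10 18 → min 10
10 18 13 → min 10
18 13 13 → min 13
13 13 6 → min 6
13 6 3 → min 3
6 3 4 → min 3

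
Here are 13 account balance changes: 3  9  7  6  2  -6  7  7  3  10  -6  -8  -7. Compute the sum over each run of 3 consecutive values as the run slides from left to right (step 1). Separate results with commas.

[3, 9, 7] → sum 19
[9, 7, 6] → sum 22
[7, 6, 2] → sum 15
[6, 2, -6] → sum 2
[2, -6, 7] → sum 3
[-6, 7, 7] → sum 8
[7, 7, 3] → sum 17
[7, 3, 10] → sum 20
[3, 10, -6] → sum 7
[10, -6, -8] → sum -4
[-6, -8, -7] → sum -21

19, 22, 15, 2, 3, 8, 17, 20, 7, -4, -21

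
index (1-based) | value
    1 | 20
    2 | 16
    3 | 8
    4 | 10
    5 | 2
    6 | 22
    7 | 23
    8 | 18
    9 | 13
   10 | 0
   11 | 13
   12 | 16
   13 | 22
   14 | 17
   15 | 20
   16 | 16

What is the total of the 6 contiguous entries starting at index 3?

83

Elements at indices 3..8: 8, 10, 2, 22, 23, 18
sum(8, 10, 2, 22, 23, 18) = 83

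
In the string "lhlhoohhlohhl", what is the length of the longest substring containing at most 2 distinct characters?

5

add l: window [l] (1 distinct), len 1
add h: window [l, h] (2 distinct), len 2
add l: window [l, h, l] (2 distinct), len 3
add h: window [l, h, l, h] (2 distinct), len 4
add o: window [h, o] (2 distinct), len 2
add o: window [h, o, o] (2 distinct), len 3
add h: window [h, o, o, h] (2 distinct), len 4
add h: window [h, o, o, h, h] (2 distinct), len 5
add l: window [h, h, l] (2 distinct), len 3
add o: window [l, o] (2 distinct), len 2
add h: window [o, h] (2 distinct), len 2
add h: window [o, h, h] (2 distinct), len 3
add l: window [h, h, l] (2 distinct), len 3
Longest length with ≤2 distinct: 5.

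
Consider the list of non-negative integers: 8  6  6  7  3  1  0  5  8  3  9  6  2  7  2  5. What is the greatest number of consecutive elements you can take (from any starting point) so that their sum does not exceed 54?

12

→ 8: sum 8, len 1
→ 6: sum 14, len 2
→ 6: sum 20, len 3
→ 7: sum 27, len 4
→ 3: sum 30, len 5
→ 1: sum 31, len 6
→ 0: sum 31, len 7
→ 5: sum 36, len 8
→ 8: sum 44, len 9
→ 3: sum 47, len 10
→ 9 (dropped 8): sum 48, len 10
→ 6: sum 54, len 11
→ 2 (dropped 6): sum 50, len 11
→ 7 (dropped 6): sum 51, len 11
→ 2: sum 53, len 12
→ 5 (dropped 7): sum 51, len 12
Longest length seen: 12.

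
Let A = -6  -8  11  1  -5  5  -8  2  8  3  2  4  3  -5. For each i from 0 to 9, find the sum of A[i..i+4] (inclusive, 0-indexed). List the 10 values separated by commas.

-7, 4, 4, -5, 2, 10, 7, 19, 20, 7

Sliding a size-5 window across the 14 values:
-6 -8 11 1 -5 → sum -7
-8 11 1 -5 5 → sum 4
11 1 -5 5 -8 → sum 4
1 -5 5 -8 2 → sum -5
-5 5 -8 2 8 → sum 2
5 -8 2 8 3 → sum 10
-8 2 8 3 2 → sum 7
2 8 3 2 4 → sum 19
8 3 2 4 3 → sum 20
3 2 4 3 -5 → sum 7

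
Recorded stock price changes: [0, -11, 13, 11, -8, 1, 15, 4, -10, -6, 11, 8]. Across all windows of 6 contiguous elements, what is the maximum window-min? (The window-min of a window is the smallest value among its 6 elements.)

[0, -11, 13, 11, -8, 1] → min -11
[-11, 13, 11, -8, 1, 15] → min -11
[13, 11, -8, 1, 15, 4] → min -8
[11, -8, 1, 15, 4, -10] → min -10
[-8, 1, 15, 4, -10, -6] → min -10
[1, 15, 4, -10, -6, 11] → min -10
[15, 4, -10, -6, 11, 8] → min -10
Maximum of these is -8.

-8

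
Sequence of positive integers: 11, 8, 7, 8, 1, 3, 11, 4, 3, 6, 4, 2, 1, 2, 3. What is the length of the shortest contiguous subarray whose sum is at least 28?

Extend right; whenever the sum reaches 28, record the length and shrink from the left:
add 11: running sum 11 < 28
add 8: running sum 19 < 28
add 7: running sum 26 < 28
end 3: [11, 8, 7, 8] sum 34, len 4
end 4: [11, 8, 7, 8, 1] sum 35, len 5
end 5: [11, 8, 7, 8, 1, 3] sum 38, len 6
end 6: [7, 8, 1, 3, 11] sum 30, len 5
end 7: [7, 8, 1, 3, 11, 4] sum 34, len 6
end 8: [8, 1, 3, 11, 4, 3] sum 30, len 6
end 9: [1, 3, 11, 4, 3, 6] sum 28, len 6
end 10: [11, 4, 3, 6, 4] sum 28, len 5
end 11: [11, 4, 3, 6, 4, 2] sum 30, len 6
end 12: [11, 4, 3, 6, 4, 2, 1] sum 31, len 7
end 13: [11, 4, 3, 6, 4, 2, 1, 2] sum 33, len 8
end 14: [11, 4, 3, 6, 4, 2, 1, 2, 3] sum 36, len 9
Shortest qualifying length: 4.

4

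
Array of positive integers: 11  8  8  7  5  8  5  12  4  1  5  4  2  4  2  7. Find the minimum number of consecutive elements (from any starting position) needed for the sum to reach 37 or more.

Extend right; whenever the sum reaches 37, record the length and shrink from the left:
add 11: running sum 11 < 37
add 8: running sum 19 < 37
add 8: running sum 27 < 37
add 7: running sum 34 < 37
add 5: shortest ending here [11, 8, 8, 7, 5] sum 39, len 5
add 8: shortest ending here [11, 8, 8, 7, 5, 8] sum 47, len 6
add 5: shortest ending here [8, 8, 7, 5, 8, 5] sum 41, len 6
add 12: shortest ending here [7, 5, 8, 5, 12] sum 37, len 5
add 4: shortest ending here [7, 5, 8, 5, 12, 4] sum 41, len 6
add 1: shortest ending here [7, 5, 8, 5, 12, 4, 1] sum 42, len 7
add 5: shortest ending here [5, 8, 5, 12, 4, 1, 5] sum 40, len 7
add 4: shortest ending here [8, 5, 12, 4, 1, 5, 4] sum 39, len 7
add 2: shortest ending here [8, 5, 12, 4, 1, 5, 4, 2] sum 41, len 8
add 4: shortest ending here [5, 12, 4, 1, 5, 4, 2, 4] sum 37, len 8
add 2: shortest ending here [5, 12, 4, 1, 5, 4, 2, 4, 2] sum 39, len 9
add 7: shortest ending here [12, 4, 1, 5, 4, 2, 4, 2, 7] sum 41, len 9
Shortest qualifying length: 5.

5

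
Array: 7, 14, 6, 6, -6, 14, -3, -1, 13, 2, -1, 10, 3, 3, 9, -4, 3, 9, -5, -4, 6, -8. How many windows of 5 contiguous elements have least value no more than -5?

[7, 14, 6, 6, -6] → min -6  ≤ -5 ✓
[14, 6, 6, -6, 14] → min -6  ≤ -5 ✓
[6, 6, -6, 14, -3] → min -6  ≤ -5 ✓
[6, -6, 14, -3, -1] → min -6  ≤ -5 ✓
[-6, 14, -3, -1, 13] → min -6  ≤ -5 ✓
[14, -3, -1, 13, 2] → min -3
[-3, -1, 13, 2, -1] → min -3
[-1, 13, 2, -1, 10] → min -1
[13, 2, -1, 10, 3] → min -1
[2, -1, 10, 3, 3] → min -1
[-1, 10, 3, 3, 9] → min -1
[10, 3, 3, 9, -4] → min -4
[3, 3, 9, -4, 3] → min -4
[3, 9, -4, 3, 9] → min -4
[9, -4, 3, 9, -5] → min -5  ≤ -5 ✓
[-4, 3, 9, -5, -4] → min -5  ≤ -5 ✓
[3, 9, -5, -4, 6] → min -5  ≤ -5 ✓
[9, -5, -4, 6, -8] → min -8  ≤ -5 ✓
9 windows satisfy the condition.

9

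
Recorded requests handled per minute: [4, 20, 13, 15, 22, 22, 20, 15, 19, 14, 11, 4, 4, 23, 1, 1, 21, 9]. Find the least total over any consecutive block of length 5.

[4, 20, 13, 15, 22] → sum 74
[20, 13, 15, 22, 22] → sum 92
[13, 15, 22, 22, 20] → sum 92
[15, 22, 22, 20, 15] → sum 94
[22, 22, 20, 15, 19] → sum 98
[22, 20, 15, 19, 14] → sum 90
[20, 15, 19, 14, 11] → sum 79
[15, 19, 14, 11, 4] → sum 63
[19, 14, 11, 4, 4] → sum 52
[14, 11, 4, 4, 23] → sum 56
[11, 4, 4, 23, 1] → sum 43
[4, 4, 23, 1, 1] → sum 33
[4, 23, 1, 1, 21] → sum 50
[23, 1, 1, 21, 9] → sum 55
Least of these is 33.

33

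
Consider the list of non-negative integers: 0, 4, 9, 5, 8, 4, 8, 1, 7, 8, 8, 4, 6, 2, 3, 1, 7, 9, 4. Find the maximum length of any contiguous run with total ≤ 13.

4

add 0: [0] sum 0, len 1
add 4: [0, 4] sum 4, len 2
add 9: [0, 4, 9] sum 13, len 3
add 5: [5] sum 5, len 1
add 8: [5, 8] sum 13, len 2
add 4: [8, 4] sum 12, len 2
add 8: [4, 8] sum 12, len 2
add 1: [4, 8, 1] sum 13, len 3
add 7: [1, 7] sum 8, len 2
add 8: [8] sum 8, len 1
add 8: [8] sum 8, len 1
add 4: [8, 4] sum 12, len 2
add 6: [4, 6] sum 10, len 2
add 2: [4, 6, 2] sum 12, len 3
add 3: [6, 2, 3] sum 11, len 3
add 1: [6, 2, 3, 1] sum 12, len 4
add 7: [2, 3, 1, 7] sum 13, len 4
add 9: [9] sum 9, len 1
add 4: [9, 4] sum 13, len 2
Longest length seen: 4.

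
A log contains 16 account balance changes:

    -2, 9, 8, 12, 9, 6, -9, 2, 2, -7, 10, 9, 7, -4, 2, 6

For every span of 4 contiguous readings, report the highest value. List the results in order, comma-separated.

[-2, 9, 8, 12] → max 12
[9, 8, 12, 9] → max 12
[8, 12, 9, 6] → max 12
[12, 9, 6, -9] → max 12
[9, 6, -9, 2] → max 9
[6, -9, 2, 2] → max 6
[-9, 2, 2, -7] → max 2
[2, 2, -7, 10] → max 10
[2, -7, 10, 9] → max 10
[-7, 10, 9, 7] → max 10
[10, 9, 7, -4] → max 10
[9, 7, -4, 2] → max 9
[7, -4, 2, 6] → max 7

12, 12, 12, 12, 9, 6, 2, 10, 10, 10, 10, 9, 7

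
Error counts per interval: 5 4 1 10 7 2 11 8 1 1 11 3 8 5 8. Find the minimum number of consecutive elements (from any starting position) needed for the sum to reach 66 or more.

11

Extend right; whenever the sum reaches 66, record the length and shrink from the left:
add 5: running sum 5 < 66
add 4: running sum 9 < 66
add 1: running sum 10 < 66
add 10: running sum 20 < 66
add 7: running sum 27 < 66
add 2: running sum 29 < 66
add 11: running sum 40 < 66
add 8: running sum 48 < 66
add 1: running sum 49 < 66
add 1: running sum 50 < 66
add 11: running sum 61 < 66
add 3: running sum 64 < 66
end 12: [4, 1, 10, 7, 2, 11, 8, 1, 1, 11, 3, 8] sum 67, len 12
end 13: [10, 7, 2, 11, 8, 1, 1, 11, 3, 8, 5] sum 67, len 11
end 14: [10, 7, 2, 11, 8, 1, 1, 11, 3, 8, 5, 8] sum 75, len 12
Shortest qualifying length: 11.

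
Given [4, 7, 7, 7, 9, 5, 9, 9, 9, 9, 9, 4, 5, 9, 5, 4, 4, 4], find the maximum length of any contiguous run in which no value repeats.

3

add 4: [4] len 1
add 7: [4, 7] len 2
add 7 (repeat 7, move left end past it): [7] len 1
add 7 (repeat 7, move left end past it): [7] len 1
add 9: [7, 9] len 2
add 5: [7, 9, 5] len 3
add 9 (repeat 9, move left end past it): [5, 9] len 2
add 9 (repeat 9, move left end past it): [9] len 1
add 9 (repeat 9, move left end past it): [9] len 1
add 9 (repeat 9, move left end past it): [9] len 1
add 9 (repeat 9, move left end past it): [9] len 1
add 4: [9, 4] len 2
add 5: [9, 4, 5] len 3
add 9 (repeat 9, move left end past it): [4, 5, 9] len 3
add 5 (repeat 5, move left end past it): [9, 5] len 2
add 4: [9, 5, 4] len 3
add 4 (repeat 4, move left end past it): [4] len 1
add 4 (repeat 4, move left end past it): [4] len 1
Longest all-distinct length: 3.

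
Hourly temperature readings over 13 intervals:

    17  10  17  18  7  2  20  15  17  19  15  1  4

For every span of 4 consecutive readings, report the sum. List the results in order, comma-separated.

62, 52, 44, 47, 44, 54, 71, 66, 52, 39

17 10 17 18 → sum 62
10 17 18 7 → sum 52
17 18 7 2 → sum 44
18 7 2 20 → sum 47
7 2 20 15 → sum 44
2 20 15 17 → sum 54
20 15 17 19 → sum 71
15 17 19 15 → sum 66
17 19 15 1 → sum 52
19 15 1 4 → sum 39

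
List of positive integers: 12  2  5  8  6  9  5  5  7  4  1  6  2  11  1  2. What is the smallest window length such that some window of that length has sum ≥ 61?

10

add 12: running sum 12 < 61
add 2: running sum 14 < 61
add 5: running sum 19 < 61
add 8: running sum 27 < 61
add 6: running sum 33 < 61
add 9: running sum 42 < 61
add 5: running sum 47 < 61
add 5: running sum 52 < 61
add 7: running sum 59 < 61
end 9: [12, 2, 5, 8, 6, 9, 5, 5, 7, 4] sum 63, len 10
end 10: [12, 2, 5, 8, 6, 9, 5, 5, 7, 4, 1] sum 64, len 11
end 11: [12, 2, 5, 8, 6, 9, 5, 5, 7, 4, 1, 6] sum 70, len 12
end 12: [12, 2, 5, 8, 6, 9, 5, 5, 7, 4, 1, 6, 2] sum 72, len 13
end 13: [8, 6, 9, 5, 5, 7, 4, 1, 6, 2, 11] sum 64, len 11
end 14: [8, 6, 9, 5, 5, 7, 4, 1, 6, 2, 11, 1] sum 65, len 12
end 15: [8, 6, 9, 5, 5, 7, 4, 1, 6, 2, 11, 1, 2] sum 67, len 13
Shortest qualifying length: 10.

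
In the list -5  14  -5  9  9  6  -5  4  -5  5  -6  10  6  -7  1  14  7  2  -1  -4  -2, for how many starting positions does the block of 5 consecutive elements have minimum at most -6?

[-5, 14, -5, 9, 9] → min -5
[14, -5, 9, 9, 6] → min -5
[-5, 9, 9, 6, -5] → min -5
[9, 9, 6, -5, 4] → min -5
[9, 6, -5, 4, -5] → min -5
[6, -5, 4, -5, 5] → min -5
[-5, 4, -5, 5, -6] → min -6  ≤ -6 ✓
[4, -5, 5, -6, 10] → min -6  ≤ -6 ✓
[-5, 5, -6, 10, 6] → min -6  ≤ -6 ✓
[5, -6, 10, 6, -7] → min -7  ≤ -6 ✓
[-6, 10, 6, -7, 1] → min -7  ≤ -6 ✓
[10, 6, -7, 1, 14] → min -7  ≤ -6 ✓
[6, -7, 1, 14, 7] → min -7  ≤ -6 ✓
[-7, 1, 14, 7, 2] → min -7  ≤ -6 ✓
[1, 14, 7, 2, -1] → min -1
[14, 7, 2, -1, -4] → min -4
[7, 2, -1, -4, -2] → min -4
8 windows satisfy the condition.

8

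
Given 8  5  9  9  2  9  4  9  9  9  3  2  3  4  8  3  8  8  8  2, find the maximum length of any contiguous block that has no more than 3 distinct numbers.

Extend right; when distinct count exceeds 3, shrink from the left:
add 8: window [8] (1 distinct), len 1
add 5: window [8, 5] (2 distinct), len 2
add 9: window [8, 5, 9] (3 distinct), len 3
add 9: window [8, 5, 9, 9] (3 distinct), len 4
add 2: window [5, 9, 9, 2] (3 distinct), len 4
add 9: window [5, 9, 9, 2, 9] (3 distinct), len 5
add 4: window [9, 9, 2, 9, 4] (3 distinct), len 5
add 9: window [9, 9, 2, 9, 4, 9] (3 distinct), len 6
add 9: window [9, 9, 2, 9, 4, 9, 9] (3 distinct), len 7
add 9: window [9, 9, 2, 9, 4, 9, 9, 9] (3 distinct), len 8
add 3: window [9, 4, 9, 9, 9, 3] (3 distinct), len 6
add 2: window [9, 9, 9, 3, 2] (3 distinct), len 5
add 3: window [9, 9, 9, 3, 2, 3] (3 distinct), len 6
add 4: window [3, 2, 3, 4] (3 distinct), len 4
add 8: window [3, 4, 8] (3 distinct), len 3
add 3: window [3, 4, 8, 3] (3 distinct), len 4
add 8: window [3, 4, 8, 3, 8] (3 distinct), len 5
add 8: window [3, 4, 8, 3, 8, 8] (3 distinct), len 6
add 8: window [3, 4, 8, 3, 8, 8, 8] (3 distinct), len 7
add 2: window [8, 3, 8, 8, 8, 2] (3 distinct), len 6
Longest length with ≤3 distinct: 8.

8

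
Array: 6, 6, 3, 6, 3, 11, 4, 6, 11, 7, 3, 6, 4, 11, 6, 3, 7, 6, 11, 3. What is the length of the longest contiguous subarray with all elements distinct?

5

[6] len 1
[6] len 1
[6, 3] len 2
[3, 6] len 2
[6, 3] len 2
[6, 3, 11] len 3
[6, 3, 11, 4] len 4
[3, 11, 4, 6] len 4
[4, 6, 11] len 3
[4, 6, 11, 7] len 4
[4, 6, 11, 7, 3] len 5
[11, 7, 3, 6] len 4
[11, 7, 3, 6, 4] len 5
[7, 3, 6, 4, 11] len 5
[4, 11, 6] len 3
[4, 11, 6, 3] len 4
[4, 11, 6, 3, 7] len 5
[3, 7, 6] len 3
[3, 7, 6, 11] len 4
[7, 6, 11, 3] len 4
Longest all-distinct length: 5.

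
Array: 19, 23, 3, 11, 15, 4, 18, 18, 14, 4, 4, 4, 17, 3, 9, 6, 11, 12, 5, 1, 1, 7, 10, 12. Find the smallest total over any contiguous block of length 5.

24

(19, 23, 3, 11, 15) → sum 71
(23, 3, 11, 15, 4) → sum 56
(3, 11, 15, 4, 18) → sum 51
(11, 15, 4, 18, 18) → sum 66
(15, 4, 18, 18, 14) → sum 69
(4, 18, 18, 14, 4) → sum 58
(18, 18, 14, 4, 4) → sum 58
(18, 14, 4, 4, 4) → sum 44
(14, 4, 4, 4, 17) → sum 43
(4, 4, 4, 17, 3) → sum 32
(4, 4, 17, 3, 9) → sum 37
(4, 17, 3, 9, 6) → sum 39
(17, 3, 9, 6, 11) → sum 46
(3, 9, 6, 11, 12) → sum 41
(9, 6, 11, 12, 5) → sum 43
(6, 11, 12, 5, 1) → sum 35
(11, 12, 5, 1, 1) → sum 30
(12, 5, 1, 1, 7) → sum 26
(5, 1, 1, 7, 10) → sum 24
(1, 1, 7, 10, 12) → sum 31
Smallest of these is 24.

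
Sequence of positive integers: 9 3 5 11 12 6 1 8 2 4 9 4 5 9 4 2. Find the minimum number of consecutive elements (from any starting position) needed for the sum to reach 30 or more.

Extend right; whenever the sum reaches 30, record the length and shrink from the left:
add 9: running sum 9 < 30
add 3: running sum 12 < 30
add 5: running sum 17 < 30
add 11: running sum 28 < 30
end 4: [3, 5, 11, 12] sum 31, len 4
end 5: [5, 11, 12, 6] sum 34, len 4
end 6: [11, 12, 6, 1] sum 30, len 4
end 7: [11, 12, 6, 1, 8] sum 38, len 5
end 8: [11, 12, 6, 1, 8, 2] sum 40, len 6
end 9: [12, 6, 1, 8, 2, 4] sum 33, len 6
end 10: [6, 1, 8, 2, 4, 9] sum 30, len 6
end 11: [6, 1, 8, 2, 4, 9, 4] sum 34, len 7
end 12: [8, 2, 4, 9, 4, 5] sum 32, len 6
end 13: [4, 9, 4, 5, 9] sum 31, len 5
end 14: [9, 4, 5, 9, 4] sum 31, len 5
end 15: [9, 4, 5, 9, 4, 2] sum 33, len 6
Shortest qualifying length: 4.

4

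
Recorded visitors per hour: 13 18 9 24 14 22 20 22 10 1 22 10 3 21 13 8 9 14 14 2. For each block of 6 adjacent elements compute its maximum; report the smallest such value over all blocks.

14

Each size-6 window and its max:
(13, 18, 9, 24, 14, 22) → max 24
(18, 9, 24, 14, 22, 20) → max 24
(9, 24, 14, 22, 20, 22) → max 24
(24, 14, 22, 20, 22, 10) → max 24
(14, 22, 20, 22, 10, 1) → max 22
(22, 20, 22, 10, 1, 22) → max 22
(20, 22, 10, 1, 22, 10) → max 22
(22, 10, 1, 22, 10, 3) → max 22
(10, 1, 22, 10, 3, 21) → max 22
(1, 22, 10, 3, 21, 13) → max 22
(22, 10, 3, 21, 13, 8) → max 22
(10, 3, 21, 13, 8, 9) → max 21
(3, 21, 13, 8, 9, 14) → max 21
(21, 13, 8, 9, 14, 14) → max 21
(13, 8, 9, 14, 14, 2) → max 14
Smallest of these is 14.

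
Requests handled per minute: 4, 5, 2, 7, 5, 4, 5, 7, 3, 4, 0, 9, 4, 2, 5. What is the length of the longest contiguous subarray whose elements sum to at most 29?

[4] sum 4 len 1
[4, 5] sum 9 len 2
[4, 5, 2] sum 11 len 3
[4, 5, 2, 7] sum 18 len 4
[4, 5, 2, 7, 5] sum 23 len 5
[4, 5, 2, 7, 5, 4] sum 27 len 6
[5, 2, 7, 5, 4, 5] sum 28 len 6
[7, 5, 4, 5, 7] sum 28 len 5
[5, 4, 5, 7, 3] sum 24 len 5
[5, 4, 5, 7, 3, 4] sum 28 len 6
[5, 4, 5, 7, 3, 4, 0] sum 28 len 7
[5, 7, 3, 4, 0, 9] sum 28 len 6
[7, 3, 4, 0, 9, 4] sum 27 len 6
[7, 3, 4, 0, 9, 4, 2] sum 29 len 7
[3, 4, 0, 9, 4, 2, 5] sum 27 len 7
Longest length seen: 7.

7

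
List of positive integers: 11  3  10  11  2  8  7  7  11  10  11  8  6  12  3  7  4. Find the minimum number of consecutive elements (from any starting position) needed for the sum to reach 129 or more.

Extend right; whenever the sum reaches 129, record the length and shrink from the left:
add 11: running sum 11 < 129
add 3: running sum 14 < 129
add 10: running sum 24 < 129
add 11: running sum 35 < 129
add 2: running sum 37 < 129
add 8: running sum 45 < 129
add 7: running sum 52 < 129
add 7: running sum 59 < 129
add 11: running sum 70 < 129
add 10: running sum 80 < 129
add 11: running sum 91 < 129
add 8: running sum 99 < 129
add 6: running sum 105 < 129
add 12: running sum 117 < 129
add 3: running sum 120 < 129
add 7: running sum 127 < 129
add 4: shortest ending here [11, 3, 10, 11, 2, 8, 7, 7, 11, 10, 11, 8, 6, 12, 3, 7, 4] sum 131, len 17
Shortest qualifying length: 17.

17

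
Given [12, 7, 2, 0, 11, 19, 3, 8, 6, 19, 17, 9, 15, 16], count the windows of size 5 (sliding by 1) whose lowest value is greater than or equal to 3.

(12, 7, 2, 0, 11) → min 0
(7, 2, 0, 11, 19) → min 0
(2, 0, 11, 19, 3) → min 0
(0, 11, 19, 3, 8) → min 0
(11, 19, 3, 8, 6) → min 3  ≥ 3 ✓
(19, 3, 8, 6, 19) → min 3  ≥ 3 ✓
(3, 8, 6, 19, 17) → min 3  ≥ 3 ✓
(8, 6, 19, 17, 9) → min 6  ≥ 3 ✓
(6, 19, 17, 9, 15) → min 6  ≥ 3 ✓
(19, 17, 9, 15, 16) → min 9  ≥ 3 ✓
6 windows satisfy the condition.

6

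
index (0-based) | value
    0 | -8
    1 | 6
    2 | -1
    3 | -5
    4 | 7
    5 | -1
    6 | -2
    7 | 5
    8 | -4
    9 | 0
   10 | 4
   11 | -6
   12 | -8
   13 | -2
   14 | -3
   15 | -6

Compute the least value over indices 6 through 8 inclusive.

-4

Elements at indices 6..8: -2, 5, -4
min(-2, 5, -4) = -4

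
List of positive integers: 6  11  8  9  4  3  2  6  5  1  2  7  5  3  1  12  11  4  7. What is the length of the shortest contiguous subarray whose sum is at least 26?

Extend right; whenever the sum reaches 26, record the length and shrink from the left:
add 6: running sum 6 < 26
add 11: running sum 17 < 26
add 8: running sum 25 < 26
add 9: shortest ending here [11, 8, 9] sum 28, len 3
add 4: shortest ending here [11, 8, 9, 4] sum 32, len 4
add 3: shortest ending here [11, 8, 9, 4, 3] sum 35, len 5
add 2: shortest ending here [8, 9, 4, 3, 2] sum 26, len 5
add 6: shortest ending here [8, 9, 4, 3, 2, 6] sum 32, len 6
add 5: shortest ending here [9, 4, 3, 2, 6, 5] sum 29, len 6
add 1: shortest ending here [9, 4, 3, 2, 6, 5, 1] sum 30, len 7
add 2: shortest ending here [9, 4, 3, 2, 6, 5, 1, 2] sum 32, len 8
add 7: shortest ending here [3, 2, 6, 5, 1, 2, 7] sum 26, len 7
add 5: shortest ending here [6, 5, 1, 2, 7, 5] sum 26, len 6
add 3: shortest ending here [6, 5, 1, 2, 7, 5, 3] sum 29, len 7
add 1: shortest ending here [6, 5, 1, 2, 7, 5, 3, 1] sum 30, len 8
add 12: shortest ending here [7, 5, 3, 1, 12] sum 28, len 5
add 11: shortest ending here [3, 1, 12, 11] sum 27, len 4
add 4: shortest ending here [12, 11, 4] sum 27, len 3
add 7: shortest ending here [12, 11, 4, 7] sum 34, len 4
Shortest qualifying length: 3.

3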